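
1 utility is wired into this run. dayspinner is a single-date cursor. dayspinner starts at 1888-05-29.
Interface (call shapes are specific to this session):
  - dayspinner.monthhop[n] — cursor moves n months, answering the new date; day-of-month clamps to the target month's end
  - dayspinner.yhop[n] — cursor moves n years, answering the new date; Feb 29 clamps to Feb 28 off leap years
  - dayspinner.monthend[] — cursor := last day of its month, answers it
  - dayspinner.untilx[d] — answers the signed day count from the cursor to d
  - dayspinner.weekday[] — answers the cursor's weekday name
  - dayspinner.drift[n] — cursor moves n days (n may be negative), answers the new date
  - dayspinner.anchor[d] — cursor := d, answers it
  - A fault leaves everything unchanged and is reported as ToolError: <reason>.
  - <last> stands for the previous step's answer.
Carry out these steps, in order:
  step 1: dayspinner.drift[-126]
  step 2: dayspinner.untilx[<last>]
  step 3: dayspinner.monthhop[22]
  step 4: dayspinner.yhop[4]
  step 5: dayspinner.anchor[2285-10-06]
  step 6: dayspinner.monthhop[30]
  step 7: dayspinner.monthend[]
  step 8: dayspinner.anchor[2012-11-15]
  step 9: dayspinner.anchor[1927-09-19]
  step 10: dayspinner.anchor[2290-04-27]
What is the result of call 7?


>> dayspinner.drift(n: -126)
<< 1888-01-24
>> dayspinner.untilx(d: <last>)
<< 0
>> dayspinner.monthhop(n: 22)
<< 1889-11-24
>> dayspinner.yhop(n: 4)
<< 1893-11-24
>> dayspinner.anchor(d: 2285-10-06)
<< 2285-10-06
>> dayspinner.monthhop(n: 30)
<< 2288-04-06
>> dayspinner.monthend()
<< 2288-04-30
>> dayspinner.anchor(d: 2012-11-15)
<< 2012-11-15
>> dayspinner.anchor(d: 1927-09-19)
<< 1927-09-19
>> dayspinner.anchor(d: 2290-04-27)
<< 2290-04-27

Answer: 2288-04-30


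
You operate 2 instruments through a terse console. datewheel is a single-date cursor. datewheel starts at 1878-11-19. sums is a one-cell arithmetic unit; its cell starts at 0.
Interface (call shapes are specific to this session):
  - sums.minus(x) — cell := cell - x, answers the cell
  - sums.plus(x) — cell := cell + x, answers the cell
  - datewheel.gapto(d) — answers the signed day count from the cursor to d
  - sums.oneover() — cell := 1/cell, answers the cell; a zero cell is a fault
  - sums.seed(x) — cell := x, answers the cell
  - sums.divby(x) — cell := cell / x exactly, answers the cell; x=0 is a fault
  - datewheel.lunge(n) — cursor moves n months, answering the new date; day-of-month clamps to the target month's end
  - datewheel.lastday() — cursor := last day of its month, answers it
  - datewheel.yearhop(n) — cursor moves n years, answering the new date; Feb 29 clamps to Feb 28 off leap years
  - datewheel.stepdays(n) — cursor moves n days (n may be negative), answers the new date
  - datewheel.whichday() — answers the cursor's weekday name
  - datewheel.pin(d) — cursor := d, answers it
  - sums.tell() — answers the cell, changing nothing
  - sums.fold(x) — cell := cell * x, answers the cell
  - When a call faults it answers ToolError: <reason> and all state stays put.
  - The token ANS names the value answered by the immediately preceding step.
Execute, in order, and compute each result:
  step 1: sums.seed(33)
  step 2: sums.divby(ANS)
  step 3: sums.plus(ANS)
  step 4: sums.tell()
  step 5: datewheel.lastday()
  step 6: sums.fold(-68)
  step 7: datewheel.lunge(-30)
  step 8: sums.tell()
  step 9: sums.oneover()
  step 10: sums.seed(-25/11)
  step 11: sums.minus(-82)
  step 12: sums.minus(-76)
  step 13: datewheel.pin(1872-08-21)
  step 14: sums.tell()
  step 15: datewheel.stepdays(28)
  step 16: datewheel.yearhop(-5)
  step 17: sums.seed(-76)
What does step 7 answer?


Answer: 1876-05-30

Derivation:
Using seed passing x=33, yielding 33.
I try divby passing x=ANS, and observe 1.
Using plus passing x=ANS: 2.
I invoke tell(), yielding 2.
I run lastday(): 1878-11-30.
I try fold passing x=-68, yielding -136.
I try lunge passing n=-30, and observe 1876-05-30.
I invoke tell(), which returns -136.
Calling oneover(), — result: -1/136.
Invoking seed passing x=-25/11, and get -25/11.
Next I call minus passing x=-82, and get 877/11.
Invoking minus passing x=-76, and observe 1713/11.
Calling pin passing d=1872-08-21, and observe 1872-08-21.
Now I run tell, → 1713/11.
I run stepdays passing n=28, and observe 1872-09-18.
I run yearhop passing n=-5, — result: 1867-09-18.
Next I call seed passing x=-76, and see -76.


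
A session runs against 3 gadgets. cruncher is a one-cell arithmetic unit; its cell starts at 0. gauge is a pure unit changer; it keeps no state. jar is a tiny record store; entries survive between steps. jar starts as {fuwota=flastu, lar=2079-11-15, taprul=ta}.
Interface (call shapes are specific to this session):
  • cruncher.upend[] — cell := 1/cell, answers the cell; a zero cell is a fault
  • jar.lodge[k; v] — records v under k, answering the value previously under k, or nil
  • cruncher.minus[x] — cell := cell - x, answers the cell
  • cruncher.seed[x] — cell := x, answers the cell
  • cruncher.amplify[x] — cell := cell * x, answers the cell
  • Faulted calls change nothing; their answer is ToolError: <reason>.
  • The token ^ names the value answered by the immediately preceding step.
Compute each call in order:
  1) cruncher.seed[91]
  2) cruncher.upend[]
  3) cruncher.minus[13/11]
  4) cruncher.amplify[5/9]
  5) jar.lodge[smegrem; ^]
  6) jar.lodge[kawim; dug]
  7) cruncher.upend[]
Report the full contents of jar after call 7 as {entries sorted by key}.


Answer: {fuwota=flastu, kawim=dug, lar=2079-11-15, smegrem=-5860/9009, taprul=ta}

Derivation:
~$ cruncher.seed x=91
= 91
~$ cruncher.upend
= 1/91
~$ cruncher.minus x=13/11
= -1172/1001
~$ cruncher.amplify x=5/9
= -5860/9009
~$ jar.lodge k=smegrem v=^
= nil
~$ jar.lodge k=kawim v=dug
= nil
~$ cruncher.upend
= -9009/5860


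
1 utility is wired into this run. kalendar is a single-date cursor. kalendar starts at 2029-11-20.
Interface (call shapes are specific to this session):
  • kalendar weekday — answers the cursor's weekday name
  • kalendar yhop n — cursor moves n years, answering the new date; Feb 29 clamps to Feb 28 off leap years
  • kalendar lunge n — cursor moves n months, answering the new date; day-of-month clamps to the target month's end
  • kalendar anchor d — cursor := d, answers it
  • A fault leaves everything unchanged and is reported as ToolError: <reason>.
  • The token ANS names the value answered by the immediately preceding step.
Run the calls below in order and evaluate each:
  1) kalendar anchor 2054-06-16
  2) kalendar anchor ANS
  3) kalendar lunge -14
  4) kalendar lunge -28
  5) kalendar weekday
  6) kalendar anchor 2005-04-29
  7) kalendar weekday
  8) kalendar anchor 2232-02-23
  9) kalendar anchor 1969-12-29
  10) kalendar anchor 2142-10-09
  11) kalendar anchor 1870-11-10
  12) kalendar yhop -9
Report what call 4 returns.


CALL kalendar anchor[d='2054-06-16']
RET  2054-06-16
CALL kalendar anchor[d='ANS']
RET  2054-06-16
CALL kalendar lunge[n='-14']
RET  2053-04-16
CALL kalendar lunge[n='-28']
RET  2050-12-16
CALL kalendar weekday[]
RET  Friday
CALL kalendar anchor[d='2005-04-29']
RET  2005-04-29
CALL kalendar weekday[]
RET  Friday
CALL kalendar anchor[d='2232-02-23']
RET  2232-02-23
CALL kalendar anchor[d='1969-12-29']
RET  1969-12-29
CALL kalendar anchor[d='2142-10-09']
RET  2142-10-09
CALL kalendar anchor[d='1870-11-10']
RET  1870-11-10
CALL kalendar yhop[n='-9']
RET  1861-11-10

Answer: 2050-12-16


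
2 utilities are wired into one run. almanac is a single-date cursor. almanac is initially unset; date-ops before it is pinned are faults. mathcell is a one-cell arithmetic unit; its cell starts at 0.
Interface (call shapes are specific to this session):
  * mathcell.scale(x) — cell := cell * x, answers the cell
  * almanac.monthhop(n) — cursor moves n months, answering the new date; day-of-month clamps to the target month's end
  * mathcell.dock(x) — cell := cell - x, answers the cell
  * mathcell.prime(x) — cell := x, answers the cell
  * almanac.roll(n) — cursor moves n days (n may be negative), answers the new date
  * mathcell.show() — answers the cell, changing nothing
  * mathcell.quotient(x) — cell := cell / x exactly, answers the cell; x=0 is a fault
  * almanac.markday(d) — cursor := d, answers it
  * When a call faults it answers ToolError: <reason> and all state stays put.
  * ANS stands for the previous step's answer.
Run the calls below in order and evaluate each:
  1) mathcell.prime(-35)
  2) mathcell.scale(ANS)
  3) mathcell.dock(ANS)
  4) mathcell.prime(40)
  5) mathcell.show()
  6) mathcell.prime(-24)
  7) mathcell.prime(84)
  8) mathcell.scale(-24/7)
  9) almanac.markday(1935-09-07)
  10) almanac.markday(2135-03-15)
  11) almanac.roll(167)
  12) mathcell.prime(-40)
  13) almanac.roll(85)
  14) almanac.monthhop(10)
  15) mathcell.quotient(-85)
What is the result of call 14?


% mathcell.prime(x→-35) : -35
% mathcell.scale(x→ANS) : 1225
% mathcell.dock(x→ANS) : 0
% mathcell.prime(x→40) : 40
% mathcell.show() : 40
% mathcell.prime(x→-24) : -24
% mathcell.prime(x→84) : 84
% mathcell.scale(x→-24/7) : -288
% almanac.markday(d→1935-09-07) : 1935-09-07
% almanac.markday(d→2135-03-15) : 2135-03-15
% almanac.roll(n→167) : 2135-08-29
% mathcell.prime(x→-40) : -40
% almanac.roll(n→85) : 2135-11-22
% almanac.monthhop(n→10) : 2136-09-22
% mathcell.quotient(x→-85) : 8/17

Answer: 2136-09-22


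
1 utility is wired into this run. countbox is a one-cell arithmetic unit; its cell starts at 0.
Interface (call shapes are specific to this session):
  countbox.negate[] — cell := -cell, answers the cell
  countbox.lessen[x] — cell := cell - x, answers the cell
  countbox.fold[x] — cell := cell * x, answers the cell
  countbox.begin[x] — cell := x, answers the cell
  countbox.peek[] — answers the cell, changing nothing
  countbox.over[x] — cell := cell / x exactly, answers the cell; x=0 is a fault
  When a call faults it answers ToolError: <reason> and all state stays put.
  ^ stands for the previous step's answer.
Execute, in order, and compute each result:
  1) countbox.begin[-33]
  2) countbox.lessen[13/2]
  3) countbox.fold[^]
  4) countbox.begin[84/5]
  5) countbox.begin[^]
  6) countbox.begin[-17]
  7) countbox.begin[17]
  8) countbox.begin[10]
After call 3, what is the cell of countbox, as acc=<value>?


! begin(x='-33') : -33
! lessen(x='13/2') : -79/2
! fold(x='^') : 6241/4
! begin(x='84/5') : 84/5
! begin(x='^') : 84/5
! begin(x='-17') : -17
! begin(x='17') : 17
! begin(x='10') : 10

Answer: acc=6241/4


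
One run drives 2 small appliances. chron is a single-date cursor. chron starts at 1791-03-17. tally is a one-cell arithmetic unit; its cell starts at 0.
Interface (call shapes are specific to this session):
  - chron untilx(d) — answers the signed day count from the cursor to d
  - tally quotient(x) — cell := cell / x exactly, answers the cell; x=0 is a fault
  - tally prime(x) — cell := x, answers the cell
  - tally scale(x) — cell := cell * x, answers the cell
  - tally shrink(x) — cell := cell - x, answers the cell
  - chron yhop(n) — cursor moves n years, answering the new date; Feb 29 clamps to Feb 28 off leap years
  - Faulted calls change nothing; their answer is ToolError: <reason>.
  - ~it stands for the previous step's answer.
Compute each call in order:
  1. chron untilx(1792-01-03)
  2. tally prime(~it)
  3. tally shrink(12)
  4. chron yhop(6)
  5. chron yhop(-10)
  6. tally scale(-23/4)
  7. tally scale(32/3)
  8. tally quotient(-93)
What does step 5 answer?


Next I call chron untilx(d: 1792-01-03), and observe 292.
Invoking tally prime(x: ~it), and see 292.
I use tally shrink(x: 12), — result: 280.
Using chron yhop(n: 6), and get 1797-03-17.
Using chron yhop(n: -10), and observe 1787-03-17.
Next I call tally scale(x: -23/4), and observe -1610.
Then tally scale(x: 32/3): -51520/3.
I call tally quotient(x: -93), yielding 51520/279.

Answer: 1787-03-17


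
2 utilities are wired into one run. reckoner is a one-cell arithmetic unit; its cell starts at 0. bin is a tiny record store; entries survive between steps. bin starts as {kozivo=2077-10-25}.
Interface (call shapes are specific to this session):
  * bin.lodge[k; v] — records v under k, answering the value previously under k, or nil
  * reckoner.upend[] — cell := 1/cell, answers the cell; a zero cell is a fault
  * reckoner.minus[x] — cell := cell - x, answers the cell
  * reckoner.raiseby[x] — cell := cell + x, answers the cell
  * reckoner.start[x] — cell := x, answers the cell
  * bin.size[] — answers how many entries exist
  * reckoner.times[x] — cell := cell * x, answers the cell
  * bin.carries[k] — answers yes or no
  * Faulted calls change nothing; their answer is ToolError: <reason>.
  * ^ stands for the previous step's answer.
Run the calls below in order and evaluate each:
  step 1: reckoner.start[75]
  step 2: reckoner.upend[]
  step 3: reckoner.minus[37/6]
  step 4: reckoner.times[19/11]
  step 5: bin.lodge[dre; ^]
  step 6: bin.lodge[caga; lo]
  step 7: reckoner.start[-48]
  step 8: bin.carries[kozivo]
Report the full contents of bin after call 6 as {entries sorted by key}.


Answer: {caga=lo, dre=-17537/1650, kozivo=2077-10-25}

Derivation:
~$ start x=75
:: 75
~$ upend
:: 1/75
~$ minus x=37/6
:: -923/150
~$ times x=19/11
:: -17537/1650
~$ lodge k=dre v=^
:: nil
~$ lodge k=caga v=lo
:: nil
~$ start x=-48
:: -48
~$ carries k=kozivo
:: yes


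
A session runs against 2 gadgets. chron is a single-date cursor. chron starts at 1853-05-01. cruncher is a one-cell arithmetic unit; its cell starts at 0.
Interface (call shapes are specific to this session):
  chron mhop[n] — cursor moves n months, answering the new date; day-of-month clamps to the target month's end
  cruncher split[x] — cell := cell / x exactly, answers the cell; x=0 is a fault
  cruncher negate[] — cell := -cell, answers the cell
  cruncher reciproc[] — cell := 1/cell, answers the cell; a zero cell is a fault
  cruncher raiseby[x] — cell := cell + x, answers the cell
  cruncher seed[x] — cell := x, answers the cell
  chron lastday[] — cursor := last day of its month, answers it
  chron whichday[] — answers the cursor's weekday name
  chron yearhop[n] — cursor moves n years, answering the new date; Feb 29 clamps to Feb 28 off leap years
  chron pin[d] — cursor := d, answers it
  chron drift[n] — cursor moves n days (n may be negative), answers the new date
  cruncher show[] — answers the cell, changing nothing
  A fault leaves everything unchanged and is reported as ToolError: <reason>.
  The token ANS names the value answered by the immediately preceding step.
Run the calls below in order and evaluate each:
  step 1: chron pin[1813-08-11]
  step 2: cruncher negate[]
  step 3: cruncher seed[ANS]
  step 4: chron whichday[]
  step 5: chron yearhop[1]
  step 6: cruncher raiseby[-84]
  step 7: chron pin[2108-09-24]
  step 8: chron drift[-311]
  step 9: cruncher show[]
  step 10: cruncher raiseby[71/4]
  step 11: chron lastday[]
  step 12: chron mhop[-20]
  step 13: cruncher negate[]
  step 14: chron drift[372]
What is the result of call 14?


Answer: 2107-04-06

Derivation:
// 1. chron pin(d→1813-08-11) -> 1813-08-11
// 2. cruncher negate() -> 0
// 3. cruncher seed(x→ANS) -> 0
// 4. chron whichday() -> Wednesday
// 5. chron yearhop(n→1) -> 1814-08-11
// 6. cruncher raiseby(x→-84) -> -84
// 7. chron pin(d→2108-09-24) -> 2108-09-24
// 8. chron drift(n→-311) -> 2107-11-18
// 9. cruncher show() -> -84
// 10. cruncher raiseby(x→71/4) -> -265/4
// 11. chron lastday() -> 2107-11-30
// 12. chron mhop(n→-20) -> 2106-03-30
// 13. cruncher negate() -> 265/4
// 14. chron drift(n→372) -> 2107-04-06


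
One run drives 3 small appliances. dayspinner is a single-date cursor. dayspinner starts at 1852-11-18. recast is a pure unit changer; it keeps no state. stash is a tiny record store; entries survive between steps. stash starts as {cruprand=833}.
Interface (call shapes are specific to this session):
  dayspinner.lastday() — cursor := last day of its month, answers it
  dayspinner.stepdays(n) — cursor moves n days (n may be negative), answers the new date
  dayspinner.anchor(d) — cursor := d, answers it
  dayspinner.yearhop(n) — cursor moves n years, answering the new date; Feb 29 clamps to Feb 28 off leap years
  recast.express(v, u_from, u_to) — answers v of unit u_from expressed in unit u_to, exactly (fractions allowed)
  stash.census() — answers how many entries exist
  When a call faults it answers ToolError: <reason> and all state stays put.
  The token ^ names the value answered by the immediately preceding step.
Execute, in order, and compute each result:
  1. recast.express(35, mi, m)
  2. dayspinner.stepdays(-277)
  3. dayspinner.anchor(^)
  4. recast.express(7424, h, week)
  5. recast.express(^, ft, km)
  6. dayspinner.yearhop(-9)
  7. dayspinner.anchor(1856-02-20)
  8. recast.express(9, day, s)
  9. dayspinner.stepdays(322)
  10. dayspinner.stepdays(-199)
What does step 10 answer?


I invoke recast.express(v→35, u_from→mi, u_to→m), and see 1408176/25.
Then dayspinner.stepdays(n→-277), and see 1852-02-15.
Now I run dayspinner.anchor(d→^), and observe 1852-02-15.
Calling recast.express(v→7424, u_from→h, u_to→week), — result: 928/21.
Next I call recast.express(v→^, u_from→ft, u_to→km), and observe 7366/546875.
I run dayspinner.yearhop(n→-9): 1843-02-15.
Next I call dayspinner.anchor(d→1856-02-20), yielding 1856-02-20.
Invoking recast.express(v→9, u_from→day, u_to→s), and get 777600.
Next I call dayspinner.stepdays(n→322), → 1857-01-07.
I invoke dayspinner.stepdays(n→-199), — result: 1856-06-22.

Answer: 1856-06-22


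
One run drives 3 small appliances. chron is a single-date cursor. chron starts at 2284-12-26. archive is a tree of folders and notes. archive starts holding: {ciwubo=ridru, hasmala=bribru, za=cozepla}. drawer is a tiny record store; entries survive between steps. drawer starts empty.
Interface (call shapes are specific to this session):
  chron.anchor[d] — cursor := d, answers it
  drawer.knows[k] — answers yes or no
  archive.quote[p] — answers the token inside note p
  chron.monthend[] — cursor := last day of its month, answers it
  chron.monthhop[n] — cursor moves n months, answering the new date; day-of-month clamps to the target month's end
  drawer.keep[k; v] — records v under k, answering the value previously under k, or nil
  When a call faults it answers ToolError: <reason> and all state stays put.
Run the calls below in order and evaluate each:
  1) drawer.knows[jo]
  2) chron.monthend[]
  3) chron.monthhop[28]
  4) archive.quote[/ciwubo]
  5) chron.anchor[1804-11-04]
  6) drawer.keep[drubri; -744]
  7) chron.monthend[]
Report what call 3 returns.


·→ drawer.knows(k: jo)
·← no
·→ chron.monthend()
·← 2284-12-31
·→ chron.monthhop(n: 28)
·← 2287-04-30
·→ archive.quote(p: /ciwubo)
·← ridru
·→ chron.anchor(d: 1804-11-04)
·← 1804-11-04
·→ drawer.keep(k: drubri, v: -744)
·← nil
·→ chron.monthend()
·← 1804-11-30

Answer: 2287-04-30


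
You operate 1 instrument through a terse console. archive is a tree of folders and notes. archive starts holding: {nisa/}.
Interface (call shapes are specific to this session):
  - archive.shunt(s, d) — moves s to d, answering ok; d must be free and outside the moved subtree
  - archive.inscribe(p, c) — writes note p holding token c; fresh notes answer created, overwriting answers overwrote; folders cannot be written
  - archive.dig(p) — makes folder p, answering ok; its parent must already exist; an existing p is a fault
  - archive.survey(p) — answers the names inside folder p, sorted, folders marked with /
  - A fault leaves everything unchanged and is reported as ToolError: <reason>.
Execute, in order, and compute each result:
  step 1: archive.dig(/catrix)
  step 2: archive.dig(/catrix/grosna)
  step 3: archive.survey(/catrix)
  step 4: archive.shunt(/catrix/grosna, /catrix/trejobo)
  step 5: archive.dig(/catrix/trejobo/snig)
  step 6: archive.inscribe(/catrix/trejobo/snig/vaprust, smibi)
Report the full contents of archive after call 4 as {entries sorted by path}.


Answer: {catrix/, catrix/trejobo/, nisa/}

Derivation:
// archive.dig(p→/catrix) == ok
// archive.dig(p→/catrix/grosna) == ok
// archive.survey(p→/catrix) == [grosna/]
// archive.shunt(s→/catrix/grosna, d→/catrix/trejobo) == ok
// archive.dig(p→/catrix/trejobo/snig) == ok
// archive.inscribe(p→/catrix/trejobo/snig/vaprust, c→smibi) == created


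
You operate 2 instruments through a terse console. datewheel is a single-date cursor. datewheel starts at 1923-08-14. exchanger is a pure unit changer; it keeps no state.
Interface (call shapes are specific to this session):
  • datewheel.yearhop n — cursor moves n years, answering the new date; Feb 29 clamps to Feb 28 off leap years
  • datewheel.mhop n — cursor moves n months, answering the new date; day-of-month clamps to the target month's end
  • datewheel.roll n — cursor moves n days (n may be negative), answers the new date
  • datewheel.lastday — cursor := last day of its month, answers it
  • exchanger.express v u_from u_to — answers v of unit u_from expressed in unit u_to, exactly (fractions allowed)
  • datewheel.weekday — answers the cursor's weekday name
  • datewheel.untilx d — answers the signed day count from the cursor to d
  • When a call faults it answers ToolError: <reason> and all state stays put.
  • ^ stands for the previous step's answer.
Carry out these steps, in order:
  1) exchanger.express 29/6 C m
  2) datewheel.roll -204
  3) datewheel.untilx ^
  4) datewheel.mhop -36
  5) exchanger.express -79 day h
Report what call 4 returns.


Invoking express on v: 29/6, u_from: C, u_to: m, — result: ToolError: incompatible units.
I use roll on n: -204, — result: 1923-01-22.
I run untilx on d: ^, and see 0.
Using mhop on n: -36, and get 1920-01-22.
Using express on v: -79, u_from: day, u_to: h, which returns -1896.

Answer: 1920-01-22


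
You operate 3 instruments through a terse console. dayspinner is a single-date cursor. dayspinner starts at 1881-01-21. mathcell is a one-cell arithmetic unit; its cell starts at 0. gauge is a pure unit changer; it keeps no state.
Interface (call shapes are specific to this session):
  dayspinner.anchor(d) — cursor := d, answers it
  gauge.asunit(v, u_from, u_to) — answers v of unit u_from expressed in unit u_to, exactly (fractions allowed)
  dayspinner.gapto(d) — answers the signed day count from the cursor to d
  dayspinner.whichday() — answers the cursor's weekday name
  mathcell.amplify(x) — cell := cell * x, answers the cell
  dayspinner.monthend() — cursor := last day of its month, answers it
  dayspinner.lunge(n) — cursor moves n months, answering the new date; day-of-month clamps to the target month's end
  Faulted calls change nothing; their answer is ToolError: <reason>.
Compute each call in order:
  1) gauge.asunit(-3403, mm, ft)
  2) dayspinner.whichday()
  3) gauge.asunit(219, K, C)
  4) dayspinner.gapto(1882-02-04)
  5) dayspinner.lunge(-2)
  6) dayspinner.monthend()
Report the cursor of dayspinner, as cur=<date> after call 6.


> asunit v: -3403 u_from: mm u_to: ft
  -17015/1524
> whichday
  Friday
> asunit v: 219 u_from: K u_to: C
  -1083/20
> gapto d: 1882-02-04
  379
> lunge n: -2
  1880-11-21
> monthend
  1880-11-30

Answer: cur=1880-11-30


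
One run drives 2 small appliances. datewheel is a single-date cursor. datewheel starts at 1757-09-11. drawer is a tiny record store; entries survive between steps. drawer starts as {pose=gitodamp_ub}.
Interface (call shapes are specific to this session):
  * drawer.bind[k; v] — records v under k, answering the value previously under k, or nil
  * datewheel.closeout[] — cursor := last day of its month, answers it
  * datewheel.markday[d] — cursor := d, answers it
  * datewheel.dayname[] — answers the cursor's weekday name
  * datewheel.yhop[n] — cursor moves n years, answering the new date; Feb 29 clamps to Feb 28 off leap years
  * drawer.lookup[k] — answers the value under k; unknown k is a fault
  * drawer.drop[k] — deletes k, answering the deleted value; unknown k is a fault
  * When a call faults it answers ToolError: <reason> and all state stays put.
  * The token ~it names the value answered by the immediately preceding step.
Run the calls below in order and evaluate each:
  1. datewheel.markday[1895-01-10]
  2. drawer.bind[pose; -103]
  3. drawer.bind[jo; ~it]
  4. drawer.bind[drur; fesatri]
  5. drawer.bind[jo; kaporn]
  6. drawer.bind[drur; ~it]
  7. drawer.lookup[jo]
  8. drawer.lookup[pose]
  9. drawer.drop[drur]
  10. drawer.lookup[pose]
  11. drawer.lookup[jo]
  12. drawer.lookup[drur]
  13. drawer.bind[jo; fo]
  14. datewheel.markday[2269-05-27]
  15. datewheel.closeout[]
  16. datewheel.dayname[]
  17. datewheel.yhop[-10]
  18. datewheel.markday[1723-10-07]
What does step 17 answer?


I invoke datewheel.markday(d=1895-01-10), yielding 1895-01-10.
I invoke drawer.bind(k=pose, v=-103), and see gitodamp_ub.
I run drawer.bind(k=jo, v=~it), — result: nil.
I try drawer.bind(k=drur, v=fesatri), and get nil.
I invoke drawer.bind(k=jo, v=kaporn), → gitodamp_ub.
Calling drawer.bind(k=drur, v=~it), → fesatri.
I use drawer.lookup(k=jo), and see kaporn.
Calling drawer.lookup(k=pose): -103.
I invoke drawer.drop(k=drur), → gitodamp_ub.
I run drawer.lookup(k=pose), — result: -103.
Next I call drawer.lookup(k=jo), yielding kaporn.
Invoking drawer.lookup(k=drur), → ToolError: no such key drur.
Now I run drawer.bind(k=jo, v=fo), → kaporn.
Now I run datewheel.markday(d=2269-05-27), and observe 2269-05-27.
Now I run datewheel.closeout: 2269-05-31.
I call datewheel.dayname, which returns Monday.
I try datewheel.yhop(n=-10), and get 2259-05-31.
Calling datewheel.markday(d=1723-10-07), which returns 1723-10-07.

Answer: 2259-05-31


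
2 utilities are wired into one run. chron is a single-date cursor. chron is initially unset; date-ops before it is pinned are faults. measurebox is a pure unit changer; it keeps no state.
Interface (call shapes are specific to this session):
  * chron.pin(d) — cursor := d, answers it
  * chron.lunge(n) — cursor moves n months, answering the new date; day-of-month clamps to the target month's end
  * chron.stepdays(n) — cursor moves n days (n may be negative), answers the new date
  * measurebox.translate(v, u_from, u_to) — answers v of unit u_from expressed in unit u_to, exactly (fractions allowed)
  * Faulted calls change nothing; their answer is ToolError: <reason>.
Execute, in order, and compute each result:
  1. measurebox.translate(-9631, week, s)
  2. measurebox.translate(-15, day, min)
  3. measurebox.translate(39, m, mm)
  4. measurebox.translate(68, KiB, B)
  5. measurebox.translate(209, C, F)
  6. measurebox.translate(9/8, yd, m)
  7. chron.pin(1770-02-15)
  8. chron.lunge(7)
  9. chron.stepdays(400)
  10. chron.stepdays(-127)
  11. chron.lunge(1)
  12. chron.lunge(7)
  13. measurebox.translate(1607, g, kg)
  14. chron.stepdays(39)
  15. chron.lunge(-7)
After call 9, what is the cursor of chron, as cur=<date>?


>>> measurebox.translate v: -9631 u_from: week u_to: s
  -5824828800
>>> measurebox.translate v: -15 u_from: day u_to: min
  -21600
>>> measurebox.translate v: 39 u_from: m u_to: mm
  39000
>>> measurebox.translate v: 68 u_from: KiB u_to: B
  69632
>>> measurebox.translate v: 209 u_from: C u_to: F
  2041/5
>>> measurebox.translate v: 9/8 u_from: yd u_to: m
  10287/10000
>>> chron.pin d: 1770-02-15
  1770-02-15
>>> chron.lunge n: 7
  1770-09-15
>>> chron.stepdays n: 400
  1771-10-20
>>> chron.stepdays n: -127
  1771-06-15
>>> chron.lunge n: 1
  1771-07-15
>>> chron.lunge n: 7
  1772-02-15
>>> measurebox.translate v: 1607 u_from: g u_to: kg
  1607/1000
>>> chron.stepdays n: 39
  1772-03-25
>>> chron.lunge n: -7
  1771-08-25

Answer: cur=1771-10-20


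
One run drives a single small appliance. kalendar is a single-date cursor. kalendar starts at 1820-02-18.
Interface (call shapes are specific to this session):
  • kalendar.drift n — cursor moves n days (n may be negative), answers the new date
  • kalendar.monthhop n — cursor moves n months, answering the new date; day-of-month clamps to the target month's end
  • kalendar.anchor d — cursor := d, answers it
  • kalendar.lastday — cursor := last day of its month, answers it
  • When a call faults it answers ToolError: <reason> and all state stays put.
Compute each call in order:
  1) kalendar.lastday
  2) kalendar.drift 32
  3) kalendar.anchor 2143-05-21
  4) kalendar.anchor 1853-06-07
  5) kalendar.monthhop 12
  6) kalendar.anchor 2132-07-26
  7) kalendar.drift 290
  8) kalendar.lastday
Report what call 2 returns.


Answer: 1820-04-01

Derivation:
;; kalendar.lastday() => 1820-02-29
;; kalendar.drift(n→32) => 1820-04-01
;; kalendar.anchor(d→2143-05-21) => 2143-05-21
;; kalendar.anchor(d→1853-06-07) => 1853-06-07
;; kalendar.monthhop(n→12) => 1854-06-07
;; kalendar.anchor(d→2132-07-26) => 2132-07-26
;; kalendar.drift(n→290) => 2133-05-12
;; kalendar.lastday() => 2133-05-31


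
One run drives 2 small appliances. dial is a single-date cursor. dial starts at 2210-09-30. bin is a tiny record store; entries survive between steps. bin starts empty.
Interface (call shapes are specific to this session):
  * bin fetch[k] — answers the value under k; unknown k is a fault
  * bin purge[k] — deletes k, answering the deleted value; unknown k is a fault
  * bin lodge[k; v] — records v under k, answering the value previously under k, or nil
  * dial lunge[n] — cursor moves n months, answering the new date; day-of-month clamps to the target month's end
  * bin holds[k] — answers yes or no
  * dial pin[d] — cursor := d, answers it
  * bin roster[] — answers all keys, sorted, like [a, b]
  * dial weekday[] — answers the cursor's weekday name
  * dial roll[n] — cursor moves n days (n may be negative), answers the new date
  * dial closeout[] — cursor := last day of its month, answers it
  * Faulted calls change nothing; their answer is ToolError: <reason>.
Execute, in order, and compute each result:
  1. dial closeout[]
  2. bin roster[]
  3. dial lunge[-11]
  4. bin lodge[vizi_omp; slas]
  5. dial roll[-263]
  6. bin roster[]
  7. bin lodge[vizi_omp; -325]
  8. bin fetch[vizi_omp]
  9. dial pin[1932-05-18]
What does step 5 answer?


[in] dial closeout
:: 2210-09-30
[in] bin roster
:: []
[in] dial lunge n='-11'
:: 2209-10-30
[in] bin lodge k='vizi_omp' v='slas'
:: nil
[in] dial roll n='-263'
:: 2209-02-09
[in] bin roster
:: [vizi_omp]
[in] bin lodge k='vizi_omp' v='-325'
:: slas
[in] bin fetch k='vizi_omp'
:: -325
[in] dial pin d='1932-05-18'
:: 1932-05-18

Answer: 2209-02-09


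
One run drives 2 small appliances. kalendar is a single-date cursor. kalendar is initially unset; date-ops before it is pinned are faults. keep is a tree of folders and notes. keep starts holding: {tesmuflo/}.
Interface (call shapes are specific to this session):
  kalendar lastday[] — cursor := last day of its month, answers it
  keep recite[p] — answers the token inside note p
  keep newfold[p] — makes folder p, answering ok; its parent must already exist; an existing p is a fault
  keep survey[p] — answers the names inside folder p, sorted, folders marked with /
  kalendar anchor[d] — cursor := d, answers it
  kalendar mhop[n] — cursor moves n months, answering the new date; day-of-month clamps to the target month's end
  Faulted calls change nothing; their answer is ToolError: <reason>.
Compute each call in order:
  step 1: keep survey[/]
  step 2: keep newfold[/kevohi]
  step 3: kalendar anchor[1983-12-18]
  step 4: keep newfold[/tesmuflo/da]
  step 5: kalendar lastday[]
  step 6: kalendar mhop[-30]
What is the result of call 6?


! keep survey(p→/) : [tesmuflo/]
! keep newfold(p→/kevohi) : ok
! kalendar anchor(d→1983-12-18) : 1983-12-18
! keep newfold(p→/tesmuflo/da) : ok
! kalendar lastday() : 1983-12-31
! kalendar mhop(n→-30) : 1981-06-30

Answer: 1981-06-30


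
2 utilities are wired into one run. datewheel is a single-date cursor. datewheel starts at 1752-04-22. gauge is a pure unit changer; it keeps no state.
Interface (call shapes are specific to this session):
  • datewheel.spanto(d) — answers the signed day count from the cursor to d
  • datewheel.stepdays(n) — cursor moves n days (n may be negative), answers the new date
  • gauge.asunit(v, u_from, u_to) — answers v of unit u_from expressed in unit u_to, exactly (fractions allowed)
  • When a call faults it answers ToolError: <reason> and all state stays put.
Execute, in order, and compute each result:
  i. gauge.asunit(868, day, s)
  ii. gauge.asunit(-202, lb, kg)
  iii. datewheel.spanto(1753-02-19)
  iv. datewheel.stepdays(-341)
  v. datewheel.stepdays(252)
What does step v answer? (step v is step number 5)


·→ asunit(868, day, s)
·← 74995200
·→ asunit(-202, lb, kg)
·← -4581282937/50000000
·→ spanto(1753-02-19)
·← 303
·→ stepdays(-341)
·← 1751-05-17
·→ stepdays(252)
·← 1752-01-24

Answer: 1752-01-24


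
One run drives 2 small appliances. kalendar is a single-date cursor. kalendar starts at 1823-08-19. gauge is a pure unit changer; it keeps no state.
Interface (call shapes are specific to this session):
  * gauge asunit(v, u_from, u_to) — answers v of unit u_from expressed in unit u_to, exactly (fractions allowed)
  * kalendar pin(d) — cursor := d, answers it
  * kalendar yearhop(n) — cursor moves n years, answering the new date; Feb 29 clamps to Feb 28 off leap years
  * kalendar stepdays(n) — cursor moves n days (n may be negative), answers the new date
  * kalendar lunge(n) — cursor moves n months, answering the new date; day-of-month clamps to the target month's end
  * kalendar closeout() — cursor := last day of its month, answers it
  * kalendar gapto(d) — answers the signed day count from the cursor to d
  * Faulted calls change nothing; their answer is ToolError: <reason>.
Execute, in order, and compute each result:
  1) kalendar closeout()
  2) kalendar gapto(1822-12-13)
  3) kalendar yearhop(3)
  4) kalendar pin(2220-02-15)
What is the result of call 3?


Answer: 1826-08-31

Derivation:
# kalendar closeout() -> 1823-08-31
# kalendar gapto(1822-12-13) -> -261
# kalendar yearhop(3) -> 1826-08-31
# kalendar pin(2220-02-15) -> 2220-02-15


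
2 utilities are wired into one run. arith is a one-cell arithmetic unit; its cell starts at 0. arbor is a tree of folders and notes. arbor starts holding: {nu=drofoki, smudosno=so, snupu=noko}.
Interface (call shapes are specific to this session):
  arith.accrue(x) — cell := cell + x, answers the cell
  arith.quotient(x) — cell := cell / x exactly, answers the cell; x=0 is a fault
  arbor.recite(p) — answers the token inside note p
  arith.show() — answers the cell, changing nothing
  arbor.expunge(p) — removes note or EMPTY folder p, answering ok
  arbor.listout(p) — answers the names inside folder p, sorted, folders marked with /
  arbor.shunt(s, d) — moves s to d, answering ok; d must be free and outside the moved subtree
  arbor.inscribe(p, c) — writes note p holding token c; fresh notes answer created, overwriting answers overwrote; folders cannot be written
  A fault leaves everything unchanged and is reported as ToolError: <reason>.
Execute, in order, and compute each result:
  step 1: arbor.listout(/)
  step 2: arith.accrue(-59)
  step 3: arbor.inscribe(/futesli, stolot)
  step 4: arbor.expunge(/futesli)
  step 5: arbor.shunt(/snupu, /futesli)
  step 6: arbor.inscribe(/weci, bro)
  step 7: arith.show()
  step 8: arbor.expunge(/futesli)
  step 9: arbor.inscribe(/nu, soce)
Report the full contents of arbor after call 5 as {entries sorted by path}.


Answer: {futesli=noko, nu=drofoki, smudosno=so}

Derivation:
I invoke arbor.listout using p=/, which returns [nu, smudosno, snupu].
I use arith.accrue using x=-59, yielding -59.
I invoke arbor.inscribe using p=/futesli, c=stolot, → created.
Next I call arbor.expunge using p=/futesli, giving ok.
I try arbor.shunt using s=/snupu, d=/futesli, → ok.
I run arbor.inscribe using p=/weci, c=bro, and observe created.
Invoking arith.show(), which returns -59.
Calling arbor.expunge using p=/futesli, → ok.
Calling arbor.inscribe using p=/nu, c=soce, and observe overwrote.


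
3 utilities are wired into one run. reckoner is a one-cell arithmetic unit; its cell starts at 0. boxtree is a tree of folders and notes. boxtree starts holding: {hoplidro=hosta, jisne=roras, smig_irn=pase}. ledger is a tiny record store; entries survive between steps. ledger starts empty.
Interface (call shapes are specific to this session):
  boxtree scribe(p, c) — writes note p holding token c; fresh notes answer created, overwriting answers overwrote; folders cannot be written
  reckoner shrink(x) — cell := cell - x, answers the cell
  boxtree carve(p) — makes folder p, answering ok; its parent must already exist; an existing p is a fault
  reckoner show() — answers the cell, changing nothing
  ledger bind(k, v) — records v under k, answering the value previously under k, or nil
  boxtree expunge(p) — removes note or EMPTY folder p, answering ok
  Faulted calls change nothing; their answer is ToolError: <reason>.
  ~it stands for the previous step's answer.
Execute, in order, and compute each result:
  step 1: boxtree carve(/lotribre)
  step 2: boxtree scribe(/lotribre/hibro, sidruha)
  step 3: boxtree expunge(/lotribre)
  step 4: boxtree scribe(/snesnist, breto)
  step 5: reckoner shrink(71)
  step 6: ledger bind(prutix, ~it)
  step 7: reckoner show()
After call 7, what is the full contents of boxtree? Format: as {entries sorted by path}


Answer: {hoplidro=hosta, jisne=roras, lotribre/, lotribre/hibro=sidruha, smig_irn=pase, snesnist=breto}

Derivation:
Act: boxtree carve[p=/lotribre]
Obs: ok
Act: boxtree scribe[p=/lotribre/hibro; c=sidruha]
Obs: created
Act: boxtree expunge[p=/lotribre]
Obs: ToolError: not empty
Act: boxtree scribe[p=/snesnist; c=breto]
Obs: created
Act: reckoner shrink[x=71]
Obs: -71
Act: ledger bind[k=prutix; v=~it]
Obs: nil
Act: reckoner show[]
Obs: -71


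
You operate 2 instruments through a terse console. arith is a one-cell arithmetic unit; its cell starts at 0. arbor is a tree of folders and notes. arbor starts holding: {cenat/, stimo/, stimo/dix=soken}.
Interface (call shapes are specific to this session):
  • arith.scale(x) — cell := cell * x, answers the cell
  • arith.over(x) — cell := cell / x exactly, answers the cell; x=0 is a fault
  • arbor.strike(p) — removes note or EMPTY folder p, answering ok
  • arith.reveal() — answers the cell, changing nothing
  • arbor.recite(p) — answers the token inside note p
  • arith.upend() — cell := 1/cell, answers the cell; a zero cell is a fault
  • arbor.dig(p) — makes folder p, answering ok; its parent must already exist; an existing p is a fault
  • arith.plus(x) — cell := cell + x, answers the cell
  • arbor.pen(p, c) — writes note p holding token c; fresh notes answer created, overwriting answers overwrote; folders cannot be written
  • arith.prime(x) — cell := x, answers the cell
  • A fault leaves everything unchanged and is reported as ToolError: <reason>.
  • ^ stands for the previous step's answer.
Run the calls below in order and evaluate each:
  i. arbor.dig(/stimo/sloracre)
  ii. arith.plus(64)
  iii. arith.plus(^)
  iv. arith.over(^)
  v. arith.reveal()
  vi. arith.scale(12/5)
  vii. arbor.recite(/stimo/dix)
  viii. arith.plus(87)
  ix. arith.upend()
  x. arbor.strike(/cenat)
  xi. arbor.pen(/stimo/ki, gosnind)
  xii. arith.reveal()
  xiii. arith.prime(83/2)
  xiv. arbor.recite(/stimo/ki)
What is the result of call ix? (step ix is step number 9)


Answer: 5/447

Derivation:
# arbor.dig(p='/stimo/sloracre') : ok
# arith.plus(x='64') : 64
# arith.plus(x='^') : 128
# arith.over(x='^') : 1
# arith.reveal() : 1
# arith.scale(x='12/5') : 12/5
# arbor.recite(p='/stimo/dix') : soken
# arith.plus(x='87') : 447/5
# arith.upend() : 5/447
# arbor.strike(p='/cenat') : ok
# arbor.pen(p='/stimo/ki', c='gosnind') : created
# arith.reveal() : 5/447
# arith.prime(x='83/2') : 83/2
# arbor.recite(p='/stimo/ki') : gosnind


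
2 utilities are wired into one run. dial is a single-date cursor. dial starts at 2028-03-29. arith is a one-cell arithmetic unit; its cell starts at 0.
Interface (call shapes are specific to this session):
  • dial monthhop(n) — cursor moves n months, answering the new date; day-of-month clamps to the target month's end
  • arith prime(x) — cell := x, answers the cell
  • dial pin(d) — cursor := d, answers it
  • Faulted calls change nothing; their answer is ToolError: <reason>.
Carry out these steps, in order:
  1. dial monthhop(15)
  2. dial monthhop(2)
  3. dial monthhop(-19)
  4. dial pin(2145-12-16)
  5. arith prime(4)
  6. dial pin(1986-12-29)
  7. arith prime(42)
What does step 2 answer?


Answer: 2029-08-29

Derivation:
==> dial monthhop(n=15)
<== 2029-06-29
==> dial monthhop(n=2)
<== 2029-08-29
==> dial monthhop(n=-19)
<== 2028-01-29
==> dial pin(d=2145-12-16)
<== 2145-12-16
==> arith prime(x=4)
<== 4
==> dial pin(d=1986-12-29)
<== 1986-12-29
==> arith prime(x=42)
<== 42
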